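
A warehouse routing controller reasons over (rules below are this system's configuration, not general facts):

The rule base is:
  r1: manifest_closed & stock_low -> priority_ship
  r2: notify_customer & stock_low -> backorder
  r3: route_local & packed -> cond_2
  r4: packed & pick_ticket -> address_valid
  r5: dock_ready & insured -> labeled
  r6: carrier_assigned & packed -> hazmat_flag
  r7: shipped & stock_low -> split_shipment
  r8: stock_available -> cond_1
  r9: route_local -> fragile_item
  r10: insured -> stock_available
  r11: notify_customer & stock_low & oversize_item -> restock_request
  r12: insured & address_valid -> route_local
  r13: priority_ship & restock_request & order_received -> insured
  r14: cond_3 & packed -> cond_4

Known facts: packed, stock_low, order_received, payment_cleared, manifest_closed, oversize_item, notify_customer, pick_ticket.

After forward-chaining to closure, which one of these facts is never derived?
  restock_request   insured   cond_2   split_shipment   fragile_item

Round 1 fires r1, r2, r4, r11, giving priority_ship, backorder, address_valid, restock_request.
Round 2 fires r13, giving insured.
Round 3 fires r10, r12, giving stock_available, route_local.
Round 4 fires r3, r8, r9, giving cond_2, cond_1, fragile_item.
Derived: insured (round 2), cond_2 (round 4), restock_request (round 1), fragile_item (round 4). split_shipment never appears in any round.

split_shipment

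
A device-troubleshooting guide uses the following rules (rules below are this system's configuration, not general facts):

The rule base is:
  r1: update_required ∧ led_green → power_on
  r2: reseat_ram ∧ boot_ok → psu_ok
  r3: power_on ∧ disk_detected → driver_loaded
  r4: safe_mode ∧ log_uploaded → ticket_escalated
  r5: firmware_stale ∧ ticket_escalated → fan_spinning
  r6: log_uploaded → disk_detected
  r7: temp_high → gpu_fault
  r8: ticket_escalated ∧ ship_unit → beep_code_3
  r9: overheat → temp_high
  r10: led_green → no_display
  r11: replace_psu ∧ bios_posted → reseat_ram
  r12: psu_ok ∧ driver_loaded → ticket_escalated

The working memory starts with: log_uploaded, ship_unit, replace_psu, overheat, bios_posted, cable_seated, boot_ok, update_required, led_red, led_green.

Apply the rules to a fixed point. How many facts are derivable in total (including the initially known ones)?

20

[1] r1 [update_required ∧ led_green → power_on]; r6 [log_uploaded → disk_detected]; r9 [overheat → temp_high]; r10 [led_green → no_display]; r11 [replace_psu ∧ bios_posted → reseat_ram]. ⇒ new: power_on, disk_detected, temp_high, no_display, reseat_ram.
[2] r2 [reseat_ram ∧ boot_ok → psu_ok]; r3 [power_on ∧ disk_detected → driver_loaded]; r7 [temp_high → gpu_fault]. ⇒ new: psu_ok, driver_loaded, gpu_fault.
[3] r12 [psu_ok ∧ driver_loaded → ticket_escalated]. ⇒ new: ticket_escalated.
[4] r8 [ticket_escalated ∧ ship_unit → beep_code_3]. ⇒ new: beep_code_3.
Closure: {beep_code_3, bios_posted, boot_ok, cable_seated, disk_detected, driver_loaded, gpu_fault, led_green, led_red, log_uploaded, no_display, overheat, power_on, psu_ok, replace_psu, reseat_ram, ship_unit, temp_high, ticket_escalated, update_required} — 20 facts.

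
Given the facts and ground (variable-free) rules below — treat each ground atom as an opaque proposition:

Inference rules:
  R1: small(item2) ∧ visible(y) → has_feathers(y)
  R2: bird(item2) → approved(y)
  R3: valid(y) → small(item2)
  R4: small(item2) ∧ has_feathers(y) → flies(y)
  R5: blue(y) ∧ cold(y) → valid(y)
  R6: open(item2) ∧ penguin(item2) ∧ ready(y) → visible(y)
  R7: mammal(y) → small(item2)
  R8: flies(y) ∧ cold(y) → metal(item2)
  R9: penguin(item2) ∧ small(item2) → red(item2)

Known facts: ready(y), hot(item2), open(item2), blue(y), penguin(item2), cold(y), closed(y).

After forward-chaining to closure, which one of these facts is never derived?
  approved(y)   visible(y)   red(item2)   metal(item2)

approved(y)

Round 1 fires R5, R6, giving valid(y), visible(y).
Round 2 fires R3, giving small(item2).
Round 3 fires R1, R9, giving has_feathers(y), red(item2).
Round 4 fires R4, giving flies(y).
Round 5 fires R8, giving metal(item2).
Derived: visible(y) (round 1), metal(item2) (round 5), red(item2) (round 3). approved(y) never appears in any round.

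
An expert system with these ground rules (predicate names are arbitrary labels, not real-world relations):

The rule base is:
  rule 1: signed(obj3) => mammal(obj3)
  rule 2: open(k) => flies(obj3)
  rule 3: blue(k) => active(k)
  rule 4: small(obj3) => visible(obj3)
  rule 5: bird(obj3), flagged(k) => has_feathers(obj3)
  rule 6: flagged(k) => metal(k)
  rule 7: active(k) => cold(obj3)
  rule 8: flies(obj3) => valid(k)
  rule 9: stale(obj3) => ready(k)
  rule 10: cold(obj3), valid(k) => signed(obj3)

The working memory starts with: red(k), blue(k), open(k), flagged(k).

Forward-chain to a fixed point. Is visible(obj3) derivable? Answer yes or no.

[1] rule 2 [open(k) => flies(obj3)]; rule 3 [blue(k) => active(k)]; rule 6 [flagged(k) => metal(k)]. ⇒ new: flies(obj3), active(k), metal(k).
[2] rule 7 [active(k) => cold(obj3)]; rule 8 [flies(obj3) => valid(k)]. ⇒ new: cold(obj3), valid(k).
[3] rule 10 [cold(obj3), valid(k) => signed(obj3)]. ⇒ new: signed(obj3).
[4] rule 1 [signed(obj3) => mammal(obj3)]. ⇒ new: mammal(obj3).
Fixed point reached. visible(obj3) is concluded only by rule 4; rule 4 needs small(obj3) (never derived).

no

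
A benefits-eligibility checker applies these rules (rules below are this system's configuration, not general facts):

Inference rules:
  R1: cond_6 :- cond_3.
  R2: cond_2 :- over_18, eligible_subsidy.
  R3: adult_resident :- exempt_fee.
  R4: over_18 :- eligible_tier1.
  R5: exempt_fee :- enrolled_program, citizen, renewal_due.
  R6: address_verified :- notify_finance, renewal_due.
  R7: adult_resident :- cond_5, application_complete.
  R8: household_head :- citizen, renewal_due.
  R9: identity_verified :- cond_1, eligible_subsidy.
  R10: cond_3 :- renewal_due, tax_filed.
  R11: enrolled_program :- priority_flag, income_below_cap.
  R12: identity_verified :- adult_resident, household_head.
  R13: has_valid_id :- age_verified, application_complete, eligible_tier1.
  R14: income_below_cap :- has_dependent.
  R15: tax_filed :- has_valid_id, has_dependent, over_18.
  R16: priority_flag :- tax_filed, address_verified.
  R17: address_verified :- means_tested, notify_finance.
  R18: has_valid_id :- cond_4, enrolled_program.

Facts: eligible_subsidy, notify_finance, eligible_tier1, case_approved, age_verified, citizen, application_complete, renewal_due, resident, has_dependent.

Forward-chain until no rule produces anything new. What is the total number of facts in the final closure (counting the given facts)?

Round 1 fires R4, R6, R8, R13, R14, giving over_18, address_verified, household_head, has_valid_id, income_below_cap.
Round 2 fires R2, R15, giving cond_2, tax_filed.
Round 3 fires R10, R16, giving cond_3, priority_flag.
Round 4 fires R1, R11, giving cond_6, enrolled_program.
Round 5 fires R5, giving exempt_fee.
Round 6 fires R3, giving adult_resident.
Round 7 fires R12, giving identity_verified.
Closure: {address_verified, adult_resident, age_verified, application_complete, case_approved, citizen, cond_2, cond_3, cond_6, eligible_subsidy, eligible_tier1, enrolled_program, exempt_fee, has_dependent, has_valid_id, household_head, identity_verified, income_below_cap, notify_finance, over_18, priority_flag, renewal_due, resident, tax_filed} — 24 facts.

24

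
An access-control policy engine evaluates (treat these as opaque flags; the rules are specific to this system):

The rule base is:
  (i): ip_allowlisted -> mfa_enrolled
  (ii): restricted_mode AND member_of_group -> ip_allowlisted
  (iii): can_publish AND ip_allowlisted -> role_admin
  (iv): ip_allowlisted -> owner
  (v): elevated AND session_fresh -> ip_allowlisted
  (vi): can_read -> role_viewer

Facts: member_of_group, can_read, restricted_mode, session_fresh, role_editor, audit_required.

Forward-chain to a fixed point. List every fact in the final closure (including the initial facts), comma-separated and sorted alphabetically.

Round 1 — (ii), (vi), derive ip_allowlisted, role_viewer.
Round 2 — (i), (iv), derive mfa_enrolled, owner.

audit_required, can_read, ip_allowlisted, member_of_group, mfa_enrolled, owner, restricted_mode, role_editor, role_viewer, session_fresh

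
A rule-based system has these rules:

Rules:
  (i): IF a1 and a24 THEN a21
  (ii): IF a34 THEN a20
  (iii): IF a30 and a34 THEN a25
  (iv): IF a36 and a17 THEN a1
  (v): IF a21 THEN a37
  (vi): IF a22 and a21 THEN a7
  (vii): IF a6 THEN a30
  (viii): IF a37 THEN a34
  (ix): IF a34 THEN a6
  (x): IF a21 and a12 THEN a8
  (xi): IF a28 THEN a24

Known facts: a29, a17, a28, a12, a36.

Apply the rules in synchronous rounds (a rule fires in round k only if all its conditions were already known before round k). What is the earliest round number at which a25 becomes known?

7

Round 1 — (iv), (xi), derive a1, a24.
Round 2 — (i), derive a21.
Round 3 — (v), (x), derive a37, a8.
Round 4 — (viii), derive a34.
Round 5 — (ii), (ix), derive a20, a6.
Round 6 — (vii), derive a30.
Round 7 — (iii), derive a25.
a25 first appears in round 7.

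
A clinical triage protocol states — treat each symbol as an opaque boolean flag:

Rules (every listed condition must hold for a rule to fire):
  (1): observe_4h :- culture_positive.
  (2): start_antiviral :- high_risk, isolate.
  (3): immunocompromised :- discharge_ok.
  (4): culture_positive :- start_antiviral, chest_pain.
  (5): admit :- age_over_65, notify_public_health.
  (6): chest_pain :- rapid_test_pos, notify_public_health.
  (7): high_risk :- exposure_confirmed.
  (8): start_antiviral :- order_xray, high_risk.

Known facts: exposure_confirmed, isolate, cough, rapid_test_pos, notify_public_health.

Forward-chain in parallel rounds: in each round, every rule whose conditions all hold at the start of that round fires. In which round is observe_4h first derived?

Round 1 — (6), (7), derive chest_pain, high_risk.
Round 2 — (2), derive start_antiviral.
Round 3 — (4), derive culture_positive.
Round 4 — (1), derive observe_4h.
observe_4h first appears in round 4.

4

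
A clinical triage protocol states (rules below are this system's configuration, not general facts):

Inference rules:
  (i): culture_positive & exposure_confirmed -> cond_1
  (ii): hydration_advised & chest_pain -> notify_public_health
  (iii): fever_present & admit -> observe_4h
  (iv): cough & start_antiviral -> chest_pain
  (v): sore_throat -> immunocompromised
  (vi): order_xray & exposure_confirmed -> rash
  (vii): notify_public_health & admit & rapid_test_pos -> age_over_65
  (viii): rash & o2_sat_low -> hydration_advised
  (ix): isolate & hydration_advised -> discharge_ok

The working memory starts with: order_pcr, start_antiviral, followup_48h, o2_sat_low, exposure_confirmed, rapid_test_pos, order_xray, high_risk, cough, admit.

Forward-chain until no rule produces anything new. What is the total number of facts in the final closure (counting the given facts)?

Round 1: (iv) [cough & start_antiviral -> chest_pain]; (vi) [order_xray & exposure_confirmed -> rash]. Adds chest_pain, rash.
Round 2: (viii) [rash & o2_sat_low -> hydration_advised]. Adds hydration_advised.
Round 3: (ii) [hydration_advised & chest_pain -> notify_public_health]. Adds notify_public_health.
Round 4: (vii) [notify_public_health & admit & rapid_test_pos -> age_over_65]. Adds age_over_65.
Closure: {admit, age_over_65, chest_pain, cough, exposure_confirmed, followup_48h, high_risk, hydration_advised, notify_public_health, o2_sat_low, order_pcr, order_xray, rapid_test_pos, rash, start_antiviral} — 15 facts.

15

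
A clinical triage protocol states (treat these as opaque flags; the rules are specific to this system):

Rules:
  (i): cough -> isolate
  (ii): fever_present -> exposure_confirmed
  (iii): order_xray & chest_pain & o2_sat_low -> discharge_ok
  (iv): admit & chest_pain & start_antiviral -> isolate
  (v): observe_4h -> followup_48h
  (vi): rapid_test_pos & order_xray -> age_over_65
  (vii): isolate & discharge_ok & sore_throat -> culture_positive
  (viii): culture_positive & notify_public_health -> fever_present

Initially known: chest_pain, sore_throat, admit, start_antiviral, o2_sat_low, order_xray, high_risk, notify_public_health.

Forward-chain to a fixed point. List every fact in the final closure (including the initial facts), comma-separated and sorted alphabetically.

[1] (iii) [order_xray & chest_pain & o2_sat_low -> discharge_ok]; (iv) [admit & chest_pain & start_antiviral -> isolate]. ⇒ new: discharge_ok, isolate.
[2] (vii) [isolate & discharge_ok & sore_throat -> culture_positive]. ⇒ new: culture_positive.
[3] (viii) [culture_positive & notify_public_health -> fever_present]. ⇒ new: fever_present.
[4] (ii) [fever_present -> exposure_confirmed]. ⇒ new: exposure_confirmed.

admit, chest_pain, culture_positive, discharge_ok, exposure_confirmed, fever_present, high_risk, isolate, notify_public_health, o2_sat_low, order_xray, sore_throat, start_antiviral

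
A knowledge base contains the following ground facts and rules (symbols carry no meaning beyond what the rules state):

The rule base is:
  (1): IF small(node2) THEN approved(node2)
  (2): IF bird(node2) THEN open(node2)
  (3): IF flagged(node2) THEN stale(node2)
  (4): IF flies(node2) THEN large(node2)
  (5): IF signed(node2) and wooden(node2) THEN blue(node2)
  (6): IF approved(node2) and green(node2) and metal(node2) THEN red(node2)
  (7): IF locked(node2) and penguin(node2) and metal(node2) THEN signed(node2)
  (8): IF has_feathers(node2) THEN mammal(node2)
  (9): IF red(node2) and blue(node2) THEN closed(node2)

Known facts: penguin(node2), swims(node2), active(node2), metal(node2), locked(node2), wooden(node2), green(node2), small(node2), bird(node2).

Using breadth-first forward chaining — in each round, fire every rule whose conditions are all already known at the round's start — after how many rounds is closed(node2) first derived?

3

Round 1: (1) [IF small(node2) THEN approved(node2)]; (2) [IF bird(node2) THEN open(node2)]; (7) [IF locked(node2) and penguin(node2) and metal(node2) THEN signed(node2)]. New: approved(node2), open(node2), signed(node2).
Round 2: (5) [IF signed(node2) and wooden(node2) THEN blue(node2)]; (6) [IF approved(node2) and green(node2) and metal(node2) THEN red(node2)]. New: blue(node2), red(node2).
Round 3: (9) [IF red(node2) and blue(node2) THEN closed(node2)]. New: closed(node2).
closed(node2) first appears in round 3.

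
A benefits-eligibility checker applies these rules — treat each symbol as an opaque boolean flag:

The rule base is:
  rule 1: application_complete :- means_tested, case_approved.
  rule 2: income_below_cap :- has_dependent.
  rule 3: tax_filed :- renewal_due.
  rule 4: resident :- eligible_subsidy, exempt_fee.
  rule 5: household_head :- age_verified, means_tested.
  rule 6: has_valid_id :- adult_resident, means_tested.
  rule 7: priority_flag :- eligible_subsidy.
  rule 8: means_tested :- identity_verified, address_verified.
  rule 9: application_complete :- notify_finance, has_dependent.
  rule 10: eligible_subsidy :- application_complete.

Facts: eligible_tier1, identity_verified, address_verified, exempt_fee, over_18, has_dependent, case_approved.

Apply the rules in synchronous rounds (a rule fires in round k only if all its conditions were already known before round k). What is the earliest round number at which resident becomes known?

Round 1 — rule 2, rule 8, derive income_below_cap, means_tested.
Round 2 — rule 1, derive application_complete.
Round 3 — rule 10, derive eligible_subsidy.
Round 4 — rule 4, rule 7, derive resident, priority_flag.
resident first appears in round 4.

4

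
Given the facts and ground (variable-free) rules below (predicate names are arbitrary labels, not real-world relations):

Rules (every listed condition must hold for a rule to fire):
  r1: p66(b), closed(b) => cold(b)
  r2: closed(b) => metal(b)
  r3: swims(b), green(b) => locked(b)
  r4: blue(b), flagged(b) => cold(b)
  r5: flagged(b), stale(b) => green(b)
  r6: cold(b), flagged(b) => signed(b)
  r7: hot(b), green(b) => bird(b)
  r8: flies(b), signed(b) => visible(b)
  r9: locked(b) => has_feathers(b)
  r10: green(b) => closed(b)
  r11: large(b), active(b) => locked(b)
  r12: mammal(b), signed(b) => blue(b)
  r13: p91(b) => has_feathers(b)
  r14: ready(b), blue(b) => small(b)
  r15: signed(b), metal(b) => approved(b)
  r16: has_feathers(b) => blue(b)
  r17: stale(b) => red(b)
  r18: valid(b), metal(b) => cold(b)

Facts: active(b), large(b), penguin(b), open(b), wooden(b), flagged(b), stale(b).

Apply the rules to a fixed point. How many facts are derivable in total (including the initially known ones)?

17

Round 1 fires r5, r11, r17, giving green(b), locked(b), red(b).
Round 2 fires r9, r10, giving has_feathers(b), closed(b).
Round 3 fires r2, r16, giving metal(b), blue(b).
Round 4 fires r4, giving cold(b).
Round 5 fires r6, giving signed(b).
Round 6 fires r15, giving approved(b).
Closure: {active(b), approved(b), blue(b), closed(b), cold(b), flagged(b), green(b), has_feathers(b), large(b), locked(b), metal(b), open(b), penguin(b), red(b), signed(b), stale(b), wooden(b)} — 17 facts.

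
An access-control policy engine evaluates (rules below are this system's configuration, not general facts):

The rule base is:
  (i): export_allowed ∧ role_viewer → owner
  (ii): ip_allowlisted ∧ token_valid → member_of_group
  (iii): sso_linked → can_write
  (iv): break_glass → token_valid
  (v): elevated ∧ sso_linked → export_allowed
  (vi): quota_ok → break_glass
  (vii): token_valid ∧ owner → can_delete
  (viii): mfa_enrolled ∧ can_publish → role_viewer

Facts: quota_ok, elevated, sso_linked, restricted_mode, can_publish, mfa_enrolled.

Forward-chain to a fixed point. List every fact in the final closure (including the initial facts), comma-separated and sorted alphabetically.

Round 1 — (iii), (v), (vi), (viii), derive can_write, export_allowed, break_glass, role_viewer.
Round 2 — (i), (iv), derive owner, token_valid.
Round 3 — (vii), derive can_delete.

break_glass, can_delete, can_publish, can_write, elevated, export_allowed, mfa_enrolled, owner, quota_ok, restricted_mode, role_viewer, sso_linked, token_valid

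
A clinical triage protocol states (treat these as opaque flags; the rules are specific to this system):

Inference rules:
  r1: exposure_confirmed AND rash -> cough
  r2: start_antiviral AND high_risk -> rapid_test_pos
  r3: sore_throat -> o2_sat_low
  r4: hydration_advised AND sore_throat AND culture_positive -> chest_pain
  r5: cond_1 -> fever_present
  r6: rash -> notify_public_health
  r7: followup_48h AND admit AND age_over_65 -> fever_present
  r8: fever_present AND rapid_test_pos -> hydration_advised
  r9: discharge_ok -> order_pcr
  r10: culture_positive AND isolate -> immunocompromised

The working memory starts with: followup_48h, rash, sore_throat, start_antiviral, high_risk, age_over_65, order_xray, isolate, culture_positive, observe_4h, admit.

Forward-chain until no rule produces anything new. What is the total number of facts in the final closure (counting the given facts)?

18

[1] r2 [start_antiviral AND high_risk -> rapid_test_pos]; r3 [sore_throat -> o2_sat_low]; r6 [rash -> notify_public_health]; r7 [followup_48h AND admit AND age_over_65 -> fever_present]; r10 [culture_positive AND isolate -> immunocompromised]. ⇒ new: rapid_test_pos, o2_sat_low, notify_public_health, fever_present, immunocompromised.
[2] r8 [fever_present AND rapid_test_pos -> hydration_advised]. ⇒ new: hydration_advised.
[3] r4 [hydration_advised AND sore_throat AND culture_positive -> chest_pain]. ⇒ new: chest_pain.
Closure: {admit, age_over_65, chest_pain, culture_positive, fever_present, followup_48h, high_risk, hydration_advised, immunocompromised, isolate, notify_public_health, o2_sat_low, observe_4h, order_xray, rapid_test_pos, rash, sore_throat, start_antiviral} — 18 facts.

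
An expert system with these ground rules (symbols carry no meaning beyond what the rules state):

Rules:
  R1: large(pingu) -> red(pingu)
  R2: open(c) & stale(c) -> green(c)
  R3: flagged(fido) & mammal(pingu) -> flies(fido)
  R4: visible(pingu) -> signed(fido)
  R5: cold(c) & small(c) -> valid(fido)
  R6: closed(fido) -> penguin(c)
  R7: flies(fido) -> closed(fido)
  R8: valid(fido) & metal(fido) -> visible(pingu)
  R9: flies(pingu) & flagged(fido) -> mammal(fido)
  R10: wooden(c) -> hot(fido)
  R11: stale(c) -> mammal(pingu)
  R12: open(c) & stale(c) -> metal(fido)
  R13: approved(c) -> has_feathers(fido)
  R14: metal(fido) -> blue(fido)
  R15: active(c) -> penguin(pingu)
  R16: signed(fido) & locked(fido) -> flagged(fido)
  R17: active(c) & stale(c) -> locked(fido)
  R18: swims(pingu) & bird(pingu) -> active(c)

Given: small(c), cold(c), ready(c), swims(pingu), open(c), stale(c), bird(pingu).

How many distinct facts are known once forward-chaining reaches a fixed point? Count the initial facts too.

Round 1 fires R2, R5, R11, R12, R18, giving green(c), valid(fido), mammal(pingu), metal(fido), active(c).
Round 2 fires R8, R14, R15, R17, giving visible(pingu), blue(fido), penguin(pingu), locked(fido).
Round 3 fires R4, giving signed(fido).
Round 4 fires R16, giving flagged(fido).
Round 5 fires R3, giving flies(fido).
Round 6 fires R7, giving closed(fido).
Round 7 fires R6, giving penguin(c).
Closure: {active(c), bird(pingu), blue(fido), closed(fido), cold(c), flagged(fido), flies(fido), green(c), locked(fido), mammal(pingu), metal(fido), open(c), penguin(c), penguin(pingu), ready(c), signed(fido), small(c), stale(c), swims(pingu), valid(fido), visible(pingu)} — 21 facts.

21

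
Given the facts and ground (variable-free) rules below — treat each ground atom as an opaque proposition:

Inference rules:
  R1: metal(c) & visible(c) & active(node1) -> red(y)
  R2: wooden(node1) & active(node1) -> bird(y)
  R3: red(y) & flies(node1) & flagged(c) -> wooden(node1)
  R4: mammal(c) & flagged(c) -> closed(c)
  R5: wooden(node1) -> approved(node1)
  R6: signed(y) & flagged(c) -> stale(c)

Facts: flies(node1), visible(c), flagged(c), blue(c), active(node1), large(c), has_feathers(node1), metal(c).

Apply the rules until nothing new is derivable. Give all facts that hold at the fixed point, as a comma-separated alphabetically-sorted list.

[1] R1 [metal(c) & visible(c) & active(node1) -> red(y)]. ⇒ new: red(y).
[2] R3 [red(y) & flies(node1) & flagged(c) -> wooden(node1)]. ⇒ new: wooden(node1).
[3] R2 [wooden(node1) & active(node1) -> bird(y)]; R5 [wooden(node1) -> approved(node1)]. ⇒ new: bird(y), approved(node1).

active(node1), approved(node1), bird(y), blue(c), flagged(c), flies(node1), has_feathers(node1), large(c), metal(c), red(y), visible(c), wooden(node1)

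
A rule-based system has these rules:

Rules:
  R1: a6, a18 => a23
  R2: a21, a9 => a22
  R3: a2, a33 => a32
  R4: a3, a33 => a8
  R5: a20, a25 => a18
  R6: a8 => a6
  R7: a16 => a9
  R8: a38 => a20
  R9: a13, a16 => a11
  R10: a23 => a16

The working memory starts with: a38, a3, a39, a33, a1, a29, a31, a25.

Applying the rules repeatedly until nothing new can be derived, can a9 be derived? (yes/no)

yes

Round 1: R4 [a3, a33 => a8]; R8 [a38 => a20]. New: a8, a20.
Round 2: R5 [a20, a25 => a18]; R6 [a8 => a6]. New: a18, a6.
Round 3: R1 [a6, a18 => a23]. New: a23.
Round 4: R10 [a23 => a16]. New: a16.
Round 5: R7 [a16 => a9]. New: a9.
a9 appears in round 5, so it is derivable.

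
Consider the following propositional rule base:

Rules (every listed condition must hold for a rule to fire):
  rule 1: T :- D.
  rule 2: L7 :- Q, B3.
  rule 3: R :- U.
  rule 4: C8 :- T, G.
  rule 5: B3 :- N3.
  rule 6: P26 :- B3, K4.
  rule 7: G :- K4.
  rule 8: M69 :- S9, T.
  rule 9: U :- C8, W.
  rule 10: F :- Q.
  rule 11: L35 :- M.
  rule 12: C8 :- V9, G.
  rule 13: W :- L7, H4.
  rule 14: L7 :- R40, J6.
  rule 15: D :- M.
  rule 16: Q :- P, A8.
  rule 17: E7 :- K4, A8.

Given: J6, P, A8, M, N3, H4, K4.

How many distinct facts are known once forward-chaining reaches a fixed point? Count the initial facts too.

21

Round 1 fires rule 5, rule 7, rule 11, rule 15, rule 16, rule 17, giving B3, G, L35, D, Q, E7.
Round 2 fires rule 1, rule 2, rule 6, rule 10, giving T, L7, P26, F.
Round 3 fires rule 4, rule 13, giving C8, W.
Round 4 fires rule 9, giving U.
Round 5 fires rule 3, giving R.
Closure: {A8, B3, C8, D, E7, F, G, H4, J6, K4, L35, L7, M, N3, P, P26, Q, R, T, U, W} — 21 facts.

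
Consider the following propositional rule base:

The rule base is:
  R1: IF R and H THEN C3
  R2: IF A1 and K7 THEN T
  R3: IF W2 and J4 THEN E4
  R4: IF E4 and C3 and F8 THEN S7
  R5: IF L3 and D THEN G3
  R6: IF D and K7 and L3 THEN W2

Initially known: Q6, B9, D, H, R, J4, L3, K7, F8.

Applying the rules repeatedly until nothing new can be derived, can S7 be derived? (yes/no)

yes

Round 1 — R1, R5, R6, derive C3, G3, W2.
Round 2 — R3, derive E4.
Round 3 — R4, derive S7.
S7 appears in round 3, so it is derivable.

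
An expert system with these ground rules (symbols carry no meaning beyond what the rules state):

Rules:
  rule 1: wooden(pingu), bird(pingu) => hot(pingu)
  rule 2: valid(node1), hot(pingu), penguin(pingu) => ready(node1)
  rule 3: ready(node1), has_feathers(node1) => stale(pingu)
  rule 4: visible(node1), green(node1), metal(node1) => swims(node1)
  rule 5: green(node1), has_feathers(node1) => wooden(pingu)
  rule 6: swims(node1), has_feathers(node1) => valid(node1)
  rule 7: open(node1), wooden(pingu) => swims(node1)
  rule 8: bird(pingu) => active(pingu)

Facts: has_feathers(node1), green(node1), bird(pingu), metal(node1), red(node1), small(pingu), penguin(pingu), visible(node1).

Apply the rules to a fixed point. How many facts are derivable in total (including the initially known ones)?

[1] rule 4 [visible(node1), green(node1), metal(node1) => swims(node1)]; rule 5 [green(node1), has_feathers(node1) => wooden(pingu)]; rule 8 [bird(pingu) => active(pingu)]. ⇒ new: swims(node1), wooden(pingu), active(pingu).
[2] rule 1 [wooden(pingu), bird(pingu) => hot(pingu)]; rule 6 [swims(node1), has_feathers(node1) => valid(node1)]. ⇒ new: hot(pingu), valid(node1).
[3] rule 2 [valid(node1), hot(pingu), penguin(pingu) => ready(node1)]. ⇒ new: ready(node1).
[4] rule 3 [ready(node1), has_feathers(node1) => stale(pingu)]. ⇒ new: stale(pingu).
Closure: {active(pingu), bird(pingu), green(node1), has_feathers(node1), hot(pingu), metal(node1), penguin(pingu), ready(node1), red(node1), small(pingu), stale(pingu), swims(node1), valid(node1), visible(node1), wooden(pingu)} — 15 facts.

15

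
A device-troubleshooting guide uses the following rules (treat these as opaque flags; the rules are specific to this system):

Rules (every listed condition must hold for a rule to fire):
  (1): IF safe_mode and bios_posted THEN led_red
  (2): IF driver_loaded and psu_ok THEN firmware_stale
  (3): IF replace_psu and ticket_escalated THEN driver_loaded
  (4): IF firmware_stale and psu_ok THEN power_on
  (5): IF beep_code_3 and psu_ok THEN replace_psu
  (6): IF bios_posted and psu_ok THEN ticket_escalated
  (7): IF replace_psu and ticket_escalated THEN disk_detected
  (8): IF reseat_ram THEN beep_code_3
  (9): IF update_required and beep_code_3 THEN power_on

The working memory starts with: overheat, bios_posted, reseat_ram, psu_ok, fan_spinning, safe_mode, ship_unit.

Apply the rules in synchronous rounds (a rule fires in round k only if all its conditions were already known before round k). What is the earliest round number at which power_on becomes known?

Round 1: (1) [IF safe_mode and bios_posted THEN led_red]; (6) [IF bios_posted and psu_ok THEN ticket_escalated]; (8) [IF reseat_ram THEN beep_code_3]. Adds led_red, ticket_escalated, beep_code_3.
Round 2: (5) [IF beep_code_3 and psu_ok THEN replace_psu]. Adds replace_psu.
Round 3: (3) [IF replace_psu and ticket_escalated THEN driver_loaded]; (7) [IF replace_psu and ticket_escalated THEN disk_detected]. Adds driver_loaded, disk_detected.
Round 4: (2) [IF driver_loaded and psu_ok THEN firmware_stale]. Adds firmware_stale.
Round 5: (4) [IF firmware_stale and psu_ok THEN power_on]. Adds power_on.
power_on first appears in round 5.

5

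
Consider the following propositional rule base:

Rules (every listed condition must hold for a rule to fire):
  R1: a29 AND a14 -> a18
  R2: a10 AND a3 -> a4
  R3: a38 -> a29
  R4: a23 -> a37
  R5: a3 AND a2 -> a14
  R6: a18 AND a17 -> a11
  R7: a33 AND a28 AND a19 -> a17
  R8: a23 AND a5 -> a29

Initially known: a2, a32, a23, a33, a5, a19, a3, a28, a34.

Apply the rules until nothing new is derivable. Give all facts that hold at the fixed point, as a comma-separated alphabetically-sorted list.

a11, a14, a17, a18, a19, a2, a23, a28, a29, a3, a32, a33, a34, a37, a5

[1] R4 [a23 -> a37]; R5 [a3 AND a2 -> a14]; R7 [a33 AND a28 AND a19 -> a17]; R8 [a23 AND a5 -> a29]. ⇒ new: a37, a14, a17, a29.
[2] R1 [a29 AND a14 -> a18]. ⇒ new: a18.
[3] R6 [a18 AND a17 -> a11]. ⇒ new: a11.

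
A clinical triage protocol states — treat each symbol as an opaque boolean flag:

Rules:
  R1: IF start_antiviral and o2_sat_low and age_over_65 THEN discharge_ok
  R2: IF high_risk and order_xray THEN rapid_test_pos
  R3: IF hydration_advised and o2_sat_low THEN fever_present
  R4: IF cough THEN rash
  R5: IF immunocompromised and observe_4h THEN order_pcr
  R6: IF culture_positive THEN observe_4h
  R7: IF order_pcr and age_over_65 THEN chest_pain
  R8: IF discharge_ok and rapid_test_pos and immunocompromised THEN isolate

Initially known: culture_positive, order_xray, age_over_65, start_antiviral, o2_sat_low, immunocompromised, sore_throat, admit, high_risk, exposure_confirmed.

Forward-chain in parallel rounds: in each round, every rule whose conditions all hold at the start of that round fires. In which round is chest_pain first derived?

3

Round 1: R1 [IF start_antiviral and o2_sat_low and age_over_65 THEN discharge_ok]; R2 [IF high_risk and order_xray THEN rapid_test_pos]; R6 [IF culture_positive THEN observe_4h]. Adds discharge_ok, rapid_test_pos, observe_4h.
Round 2: R5 [IF immunocompromised and observe_4h THEN order_pcr]; R8 [IF discharge_ok and rapid_test_pos and immunocompromised THEN isolate]. Adds order_pcr, isolate.
Round 3: R7 [IF order_pcr and age_over_65 THEN chest_pain]. Adds chest_pain.
chest_pain first appears in round 3.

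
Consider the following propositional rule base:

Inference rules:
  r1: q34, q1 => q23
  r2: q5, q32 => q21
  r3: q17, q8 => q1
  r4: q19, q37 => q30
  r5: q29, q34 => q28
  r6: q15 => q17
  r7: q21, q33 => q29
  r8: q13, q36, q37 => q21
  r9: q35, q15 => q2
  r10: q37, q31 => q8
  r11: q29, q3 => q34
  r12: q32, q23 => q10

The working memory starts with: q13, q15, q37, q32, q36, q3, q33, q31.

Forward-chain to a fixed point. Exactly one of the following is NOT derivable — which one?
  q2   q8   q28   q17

Round 1 fires r6, r8, r10, giving q17, q21, q8.
Round 2 fires r3, r7, giving q1, q29.
Round 3 fires r11, giving q34.
Round 4 fires r1, r5, giving q23, q28.
Round 5 fires r12, giving q10.
Derived: q8 (round 1), q28 (round 4), q17 (round 1). q2 never appears in any round.

q2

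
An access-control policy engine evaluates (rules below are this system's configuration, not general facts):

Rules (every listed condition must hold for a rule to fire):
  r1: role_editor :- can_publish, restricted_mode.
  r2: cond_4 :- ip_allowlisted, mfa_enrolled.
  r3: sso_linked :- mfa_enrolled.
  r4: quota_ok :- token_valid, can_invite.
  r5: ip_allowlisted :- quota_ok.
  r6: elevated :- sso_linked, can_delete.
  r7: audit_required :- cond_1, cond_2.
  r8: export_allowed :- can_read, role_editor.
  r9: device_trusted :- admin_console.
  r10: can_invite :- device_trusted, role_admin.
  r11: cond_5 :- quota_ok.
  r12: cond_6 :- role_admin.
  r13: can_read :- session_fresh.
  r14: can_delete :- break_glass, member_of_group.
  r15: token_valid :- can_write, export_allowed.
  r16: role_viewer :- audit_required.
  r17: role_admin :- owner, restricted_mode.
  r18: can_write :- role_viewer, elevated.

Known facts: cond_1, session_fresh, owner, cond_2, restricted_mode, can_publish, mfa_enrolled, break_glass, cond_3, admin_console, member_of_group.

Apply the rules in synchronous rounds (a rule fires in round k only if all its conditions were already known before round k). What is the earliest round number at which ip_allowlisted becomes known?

6

Round 1: r1 [role_editor :- can_publish, restricted_mode.]; r3 [sso_linked :- mfa_enrolled.]; r7 [audit_required :- cond_1, cond_2.]; r9 [device_trusted :- admin_console.]; r13 [can_read :- session_fresh.]; r14 [can_delete :- break_glass, member_of_group.]; r17 [role_admin :- owner, restricted_mode.]. Adds role_editor, sso_linked, audit_required, device_trusted, can_read, can_delete, role_admin.
Round 2: r6 [elevated :- sso_linked, can_delete.]; r8 [export_allowed :- can_read, role_editor.]; r10 [can_invite :- device_trusted, role_admin.]; r12 [cond_6 :- role_admin.]; r16 [role_viewer :- audit_required.]. Adds elevated, export_allowed, can_invite, cond_6, role_viewer.
Round 3: r18 [can_write :- role_viewer, elevated.]. Adds can_write.
Round 4: r15 [token_valid :- can_write, export_allowed.]. Adds token_valid.
Round 5: r4 [quota_ok :- token_valid, can_invite.]. Adds quota_ok.
Round 6: r5 [ip_allowlisted :- quota_ok.]; r11 [cond_5 :- quota_ok.]. Adds ip_allowlisted, cond_5.
ip_allowlisted first appears in round 6.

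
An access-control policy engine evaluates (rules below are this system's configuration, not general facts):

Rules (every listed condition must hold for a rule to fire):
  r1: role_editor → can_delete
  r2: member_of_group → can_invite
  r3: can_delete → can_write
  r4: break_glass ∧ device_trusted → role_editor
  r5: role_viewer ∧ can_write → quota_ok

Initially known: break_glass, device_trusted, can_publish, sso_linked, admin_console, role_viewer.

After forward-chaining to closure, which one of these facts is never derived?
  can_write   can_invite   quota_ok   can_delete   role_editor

can_invite

Round 1: r4 [break_glass ∧ device_trusted → role_editor]. Adds role_editor.
Round 2: r1 [role_editor → can_delete]. Adds can_delete.
Round 3: r3 [can_delete → can_write]. Adds can_write.
Round 4: r5 [role_viewer ∧ can_write → quota_ok]. Adds quota_ok.
Derived: quota_ok (round 4), can_write (round 3), role_editor (round 1), can_delete (round 2). can_invite never appears in any round.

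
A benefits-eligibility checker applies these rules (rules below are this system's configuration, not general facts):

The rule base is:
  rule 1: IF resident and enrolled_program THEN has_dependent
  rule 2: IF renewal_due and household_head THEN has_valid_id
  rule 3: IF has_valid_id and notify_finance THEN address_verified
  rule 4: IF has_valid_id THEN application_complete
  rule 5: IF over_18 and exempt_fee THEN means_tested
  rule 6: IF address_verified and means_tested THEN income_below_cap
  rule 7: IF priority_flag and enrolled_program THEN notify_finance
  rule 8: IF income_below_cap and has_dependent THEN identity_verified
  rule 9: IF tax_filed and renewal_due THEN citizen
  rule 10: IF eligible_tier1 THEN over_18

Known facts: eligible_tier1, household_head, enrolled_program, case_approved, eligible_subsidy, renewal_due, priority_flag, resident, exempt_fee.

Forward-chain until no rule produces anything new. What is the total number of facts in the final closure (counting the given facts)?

Round 1 fires rule 1, rule 2, rule 7, rule 10, giving has_dependent, has_valid_id, notify_finance, over_18.
Round 2 fires rule 3, rule 4, rule 5, giving address_verified, application_complete, means_tested.
Round 3 fires rule 6, giving income_below_cap.
Round 4 fires rule 8, giving identity_verified.
Closure: {address_verified, application_complete, case_approved, eligible_subsidy, eligible_tier1, enrolled_program, exempt_fee, has_dependent, has_valid_id, household_head, identity_verified, income_below_cap, means_tested, notify_finance, over_18, priority_flag, renewal_due, resident} — 18 facts.

18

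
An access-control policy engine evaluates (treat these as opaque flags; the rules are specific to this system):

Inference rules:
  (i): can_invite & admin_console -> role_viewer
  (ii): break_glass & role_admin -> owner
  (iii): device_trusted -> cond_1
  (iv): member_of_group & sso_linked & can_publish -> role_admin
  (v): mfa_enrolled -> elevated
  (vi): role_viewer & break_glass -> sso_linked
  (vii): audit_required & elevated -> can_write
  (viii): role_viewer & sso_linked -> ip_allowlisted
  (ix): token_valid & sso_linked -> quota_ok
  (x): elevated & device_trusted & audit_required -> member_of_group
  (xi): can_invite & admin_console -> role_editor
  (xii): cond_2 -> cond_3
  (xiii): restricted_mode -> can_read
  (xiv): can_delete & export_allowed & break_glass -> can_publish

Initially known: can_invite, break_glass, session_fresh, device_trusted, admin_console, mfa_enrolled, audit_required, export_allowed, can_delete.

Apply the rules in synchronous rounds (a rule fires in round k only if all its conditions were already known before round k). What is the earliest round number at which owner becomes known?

4

Round 1 — (i), (iii), (v), (xi), (xiv), derive role_viewer, cond_1, elevated, role_editor, can_publish.
Round 2 — (vi), (vii), (x), derive sso_linked, can_write, member_of_group.
Round 3 — (iv), (viii), derive role_admin, ip_allowlisted.
Round 4 — (ii), derive owner.
owner first appears in round 4.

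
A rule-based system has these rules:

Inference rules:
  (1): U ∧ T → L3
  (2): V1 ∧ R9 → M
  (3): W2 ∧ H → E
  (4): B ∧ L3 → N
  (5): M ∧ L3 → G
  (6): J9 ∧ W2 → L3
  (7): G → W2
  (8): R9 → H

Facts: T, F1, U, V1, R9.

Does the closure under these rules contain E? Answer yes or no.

[1] (1) [U ∧ T → L3]; (2) [V1 ∧ R9 → M]; (8) [R9 → H]. ⇒ new: L3, M, H.
[2] (5) [M ∧ L3 → G]. ⇒ new: G.
[3] (7) [G → W2]. ⇒ new: W2.
[4] (3) [W2 ∧ H → E]. ⇒ new: E.
E appears in round 4, so it is derivable.

yes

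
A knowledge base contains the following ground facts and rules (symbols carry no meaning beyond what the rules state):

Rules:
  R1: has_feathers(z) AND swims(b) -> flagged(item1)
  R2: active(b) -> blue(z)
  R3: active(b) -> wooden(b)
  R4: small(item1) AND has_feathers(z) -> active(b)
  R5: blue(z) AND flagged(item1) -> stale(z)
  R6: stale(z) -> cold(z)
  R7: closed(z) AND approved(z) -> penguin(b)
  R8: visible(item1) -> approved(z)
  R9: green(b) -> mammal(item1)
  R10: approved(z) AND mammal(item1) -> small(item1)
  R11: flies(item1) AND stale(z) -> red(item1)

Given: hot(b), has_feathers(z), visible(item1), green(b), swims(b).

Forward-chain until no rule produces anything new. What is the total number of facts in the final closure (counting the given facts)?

14

Round 1 fires R1, R8, R9, giving flagged(item1), approved(z), mammal(item1).
Round 2 fires R10, giving small(item1).
Round 3 fires R4, giving active(b).
Round 4 fires R2, R3, giving blue(z), wooden(b).
Round 5 fires R5, giving stale(z).
Round 6 fires R6, giving cold(z).
Closure: {active(b), approved(z), blue(z), cold(z), flagged(item1), green(b), has_feathers(z), hot(b), mammal(item1), small(item1), stale(z), swims(b), visible(item1), wooden(b)} — 14 facts.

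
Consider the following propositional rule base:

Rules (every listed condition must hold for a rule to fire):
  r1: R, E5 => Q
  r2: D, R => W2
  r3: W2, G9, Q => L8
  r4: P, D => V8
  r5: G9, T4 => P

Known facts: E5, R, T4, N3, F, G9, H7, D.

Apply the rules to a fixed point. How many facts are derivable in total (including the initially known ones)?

13

Round 1: r1 [R, E5 => Q]; r2 [D, R => W2]; r5 [G9, T4 => P]. Adds Q, W2, P.
Round 2: r3 [W2, G9, Q => L8]; r4 [P, D => V8]. Adds L8, V8.
Closure: {D, E5, F, G9, H7, L8, N3, P, Q, R, T4, V8, W2} — 13 facts.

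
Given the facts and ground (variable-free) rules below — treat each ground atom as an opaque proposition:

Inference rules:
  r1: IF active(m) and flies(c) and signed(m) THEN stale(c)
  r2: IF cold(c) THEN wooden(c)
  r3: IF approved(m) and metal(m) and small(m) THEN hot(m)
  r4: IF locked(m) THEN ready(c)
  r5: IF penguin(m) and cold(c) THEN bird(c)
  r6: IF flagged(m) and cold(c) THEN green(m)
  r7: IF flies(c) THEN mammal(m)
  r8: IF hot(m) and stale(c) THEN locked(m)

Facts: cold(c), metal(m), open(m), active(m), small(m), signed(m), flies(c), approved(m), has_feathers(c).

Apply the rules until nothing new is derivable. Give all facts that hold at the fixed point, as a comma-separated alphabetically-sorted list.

Round 1: r1 [IF active(m) and flies(c) and signed(m) THEN stale(c)]; r2 [IF cold(c) THEN wooden(c)]; r3 [IF approved(m) and metal(m) and small(m) THEN hot(m)]; r7 [IF flies(c) THEN mammal(m)]. New: stale(c), wooden(c), hot(m), mammal(m).
Round 2: r8 [IF hot(m) and stale(c) THEN locked(m)]. New: locked(m).
Round 3: r4 [IF locked(m) THEN ready(c)]. New: ready(c).

active(m), approved(m), cold(c), flies(c), has_feathers(c), hot(m), locked(m), mammal(m), metal(m), open(m), ready(c), signed(m), small(m), stale(c), wooden(c)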